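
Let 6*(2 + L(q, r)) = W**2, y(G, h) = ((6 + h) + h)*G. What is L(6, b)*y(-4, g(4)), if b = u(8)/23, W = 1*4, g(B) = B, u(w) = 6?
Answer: -112/3 ≈ -37.333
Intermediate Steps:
y(G, h) = G*(6 + 2*h) (y(G, h) = (6 + 2*h)*G = G*(6 + 2*h))
W = 4
b = 6/23 ≈ 0.26087
L(q, r) = 2/3 (L(q, r) = -2 + (1/6)*4**2 = -2 + (1/6)*16 = -2 + 8/3 = 2/3)
L(6, b)*y(-4, g(4)) = 2*(2*(-4)*(3 + 4))/3 = 2*(2*(-4)*7)/3 = (2/3)*(-56) = -112/3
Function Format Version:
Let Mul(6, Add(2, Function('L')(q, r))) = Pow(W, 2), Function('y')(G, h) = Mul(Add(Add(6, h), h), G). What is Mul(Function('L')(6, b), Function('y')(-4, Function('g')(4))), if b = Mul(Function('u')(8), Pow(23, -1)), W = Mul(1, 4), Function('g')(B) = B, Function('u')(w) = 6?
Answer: Rational(-112, 3) ≈ -37.333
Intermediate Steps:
Function('y')(G, h) = Mul(G, Add(6, Mul(2, h))) (Function('y')(G, h) = Mul(Add(6, Mul(2, h)), G) = Mul(G, Add(6, Mul(2, h))))
W = 4
b = Rational(6, 23) (b = Mul(6, Pow(23, -1)) = Mul(6, Rational(1, 23)) = Rational(6, 23) ≈ 0.26087)
Function('L')(q, r) = Rational(2, 3) (Function('L')(q, r) = Add(-2, Mul(Rational(1, 6), Pow(4, 2))) = Add(-2, Mul(Rational(1, 6), 16)) = Add(-2, Rational(8, 3)) = Rational(2, 3))
Mul(Function('L')(6, b), Function('y')(-4, Function('g')(4))) = Mul(Rational(2, 3), Mul(2, -4, Add(3, 4))) = Mul(Rational(2, 3), Mul(2, -4, 7)) = Mul(Rational(2, 3), -56) = Rational(-112, 3)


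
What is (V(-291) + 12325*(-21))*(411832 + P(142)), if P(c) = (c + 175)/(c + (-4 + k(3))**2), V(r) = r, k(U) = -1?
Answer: -17821029645276/167 ≈ -1.0671e+11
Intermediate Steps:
P(c) = (175 + c)/(25 + c) (P(c) = (c + 175)/(c + (-4 - 1)**2) = (175 + c)/(c + (-5)**2) = (175 + c)/(c + 25) = (175 + c)/(25 + c))
(V(-291) + 12325*(-21))*(411832 + P(142)) = (-291 + 12325*(-21))*(411832 + (175 + 142)/(25 + 142)) = (-291 - 258825)*(411832 + 317/167) = -259116*(411832 + (1/167)*317) = -259116*(411832 + 317/167) = -259116*68776261/167 = -17821029645276/167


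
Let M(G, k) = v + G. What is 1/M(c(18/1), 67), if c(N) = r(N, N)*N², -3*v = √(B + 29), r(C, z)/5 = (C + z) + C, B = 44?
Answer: 787320/68874753527 + 3*√73/68874753527 ≈ 1.1432e-5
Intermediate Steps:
r(C, z) = 5*z + 10*C (r(C, z) = 5*((C + z) + C) = 5*(z + 2*C) = 5*z + 10*C)
v = -√73/3 (v = -√(44 + 29)/3 = -√73/3 ≈ -2.8480)
c(N) = 15*N³ (c(N) = (5*N + 10*N)*N² = (15*N)*N² = 15*N³)
M(G, k) = G - √73/3 (M(G, k) = -√73/3 + G = G - √73/3)
1/M(c(18/1), 67) = 1/(15*(18/1)³ - √73/3) = 1/(15*(18*1)³ - √73/3) = 1/(15*18³ - √73/3) = 1/(15*5832 - √73/3) = 1/(87480 - √73/3)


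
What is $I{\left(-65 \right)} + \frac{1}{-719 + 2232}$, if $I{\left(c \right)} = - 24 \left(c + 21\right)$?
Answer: $\frac{1597729}{1513} \approx 1056.0$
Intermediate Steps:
$I{\left(c \right)} = -504 - 24 c$ ($I{\left(c \right)} = - 24 \left(21 + c\right) = -504 - 24 c$)
$I{\left(-65 \right)} + \frac{1}{-719 + 2232} = \left(-504 - -1560\right) + \frac{1}{-719 + 2232} = \left(-504 + 1560\right) + \frac{1}{1513} = 1056 + \frac{1}{1513} = \frac{1597729}{1513}$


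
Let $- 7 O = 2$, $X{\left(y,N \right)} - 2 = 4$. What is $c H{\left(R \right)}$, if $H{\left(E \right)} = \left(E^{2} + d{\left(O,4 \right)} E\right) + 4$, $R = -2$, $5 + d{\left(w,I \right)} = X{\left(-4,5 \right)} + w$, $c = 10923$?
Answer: $\frac{502458}{7} \approx 71780.0$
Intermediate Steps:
$X{\left(y,N \right)} = 6$ ($X{\left(y,N \right)} = 2 + 4 = 6$)
$O = - \frac{2}{7}$ ($O = \left(- \frac{1}{7}\right) 2 = - \frac{2}{7} \approx -0.28571$)
$d{\left(w,I \right)} = 1 + w$ ($d{\left(w,I \right)} = -5 + \left(6 + w\right) = 1 + w$)
$H{\left(E \right)} = 4 + E^{2} + \frac{5 E}{7}$ ($H{\left(E \right)} = \left(E^{2} + \left(1 - \frac{2}{7}\right) E\right) + 4 = \left(E^{2} + \frac{5 E}{7}\right) + 4 = 4 + E^{2} + \frac{5 E}{7}$)
$c H{\left(R \right)} = 10923 \left(4 + \left(-2\right)^{2} + \frac{5}{7} \left(-2\right)\right) = 10923 \left(4 + 4 - \frac{10}{7}\right) = 10923 \cdot \frac{46}{7} = \frac{502458}{7}$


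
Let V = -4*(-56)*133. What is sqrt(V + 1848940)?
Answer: 6*sqrt(52187) ≈ 1370.7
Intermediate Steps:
V = 29792 (V = 224*133 = 29792)
sqrt(V + 1848940) = sqrt(29792 + 1848940) = sqrt(1878732) = 6*sqrt(52187)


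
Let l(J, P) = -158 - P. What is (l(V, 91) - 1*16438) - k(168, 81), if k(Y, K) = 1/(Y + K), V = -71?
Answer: -4155064/249 ≈ -16687.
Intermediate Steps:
k(Y, K) = 1/(K + Y)
(l(V, 91) - 1*16438) - k(168, 81) = ((-158 - 1*91) - 1*16438) - 1/(81 + 168) = ((-158 - 91) - 16438) - 1/249 = (-249 - 16438) - 1*1/249 = -16687 - 1/249 = -4155064/249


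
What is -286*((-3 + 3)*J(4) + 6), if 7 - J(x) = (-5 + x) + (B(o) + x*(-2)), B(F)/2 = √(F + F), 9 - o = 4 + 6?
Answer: -1716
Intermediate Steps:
o = -1 (o = 9 - (4 + 6) = 9 - 1*10 = 9 - 10 = -1)
B(F) = 2*√2*√F (B(F) = 2*√(F + F) = 2*√(2*F) = 2*(√2*√F) = 2*√2*√F)
J(x) = 12 + x - 2*I*√2 (J(x) = 7 - ((-5 + x) + (2*√2*√(-1) + x*(-2))) = 7 - ((-5 + x) + (2*√2*I - 2*x)) = 7 - ((-5 + x) + (2*I*√2 - 2*x)) = 7 - ((-5 + x) + (-2*x + 2*I*√2)) = 7 - (-5 - x + 2*I*√2) = 7 + (5 + x - 2*I*√2) = 12 + x - 2*I*√2)
-286*((-3 + 3)*J(4) + 6) = -286*((-3 + 3)*(12 + 4 - 2*I*√2) + 6) = -286*(0*(16 - 2*I*√2) + 6) = -286*(0 + 6) = -286*6 = -1716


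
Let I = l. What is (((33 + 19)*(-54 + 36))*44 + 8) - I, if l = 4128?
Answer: -45304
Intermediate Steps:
I = 4128
(((33 + 19)*(-54 + 36))*44 + 8) - I = (((33 + 19)*(-54 + 36))*44 + 8) - 1*4128 = ((52*(-18))*44 + 8) - 4128 = (-936*44 + 8) - 4128 = (-41184 + 8) - 4128 = -41176 - 4128 = -45304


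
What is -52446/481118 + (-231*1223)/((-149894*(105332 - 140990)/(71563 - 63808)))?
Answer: -10590440411687/20409026522236 ≈ -0.51891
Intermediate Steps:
-52446/481118 + (-231*1223)/((-149894*(105332 - 140990)/(71563 - 63808))) = -52446*1/481118 - 282513/((-149894/(7755/(-35658)))) = -26223/240559 - 282513/((-149894/(7755*(-1/35658)))) = -26223/240559 - 282513/((-149894/(-2585/11886))) = -26223/240559 - 282513/((-149894*(-11886/2585))) = -26223/240559 - 282513/1781640084/2585 = -26223/240559 - 282513*2585/1781640084 = -26223/240559 - 34776005/84840004 = -10590440411687/20409026522236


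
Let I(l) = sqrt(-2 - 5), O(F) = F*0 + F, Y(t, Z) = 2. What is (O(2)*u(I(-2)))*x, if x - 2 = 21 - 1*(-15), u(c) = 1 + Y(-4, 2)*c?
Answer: 76 + 152*I*sqrt(7) ≈ 76.0 + 402.15*I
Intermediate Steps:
O(F) = F (O(F) = 0 + F = F)
I(l) = I*sqrt(7) (I(l) = sqrt(-7) = I*sqrt(7))
u(c) = 1 + 2*c
x = 38 (x = 2 + (21 - 1*(-15)) = 2 + (21 + 15) = 2 + 36 = 38)
(O(2)*u(I(-2)))*x = (2*(1 + 2*(I*sqrt(7))))*38 = (2*(1 + 2*I*sqrt(7)))*38 = (2 + 4*I*sqrt(7))*38 = 76 + 152*I*sqrt(7)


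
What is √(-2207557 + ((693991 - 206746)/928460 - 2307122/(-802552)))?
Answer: I*√103577907047145334498526/216609718 ≈ 1485.8*I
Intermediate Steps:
√(-2207557 + ((693991 - 206746)/928460 - 2307122/(-802552))) = √(-2207557 + (487245*(1/928460) - 2307122*(-1/802552))) = √(-2207557 + (97449/185692 + 26827/9332)) = √(-2207557 + 736369169/216609718) = √(-478177562869757/216609718) = I*√103577907047145334498526/216609718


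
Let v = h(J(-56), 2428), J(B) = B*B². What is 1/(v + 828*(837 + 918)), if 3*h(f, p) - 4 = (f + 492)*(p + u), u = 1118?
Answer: -3/616630280 ≈ -4.8652e-9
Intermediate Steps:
J(B) = B³
h(f, p) = 4/3 + (492 + f)*(1118 + p)/3 (h(f, p) = 4/3 + ((f + 492)*(p + 1118))/3 = 4/3 + ((492 + f)*(1118 + p))/3 = 4/3 + (492 + f)*(1118 + p)/3)
v = -620989700/3 (v = 550060/3 + 164*2428 + (1118/3)*(-56)³ + (⅓)*(-56)³*2428 = 550060/3 + 398192 + (1118/3)*(-175616) + (⅓)*(-175616)*2428 = 550060/3 + 398192 - 196338688/3 - 426395648/3 = -620989700/3 ≈ -2.0700e+8)
1/(v + 828*(837 + 918)) = 1/(-620989700/3 + 828*(837 + 918)) = 1/(-620989700/3 + 828*1755) = 1/(-620989700/3 + 1453140) = 1/(-616630280/3) = -3/616630280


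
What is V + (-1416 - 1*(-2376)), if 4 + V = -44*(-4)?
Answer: 1132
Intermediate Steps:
V = 172 (V = -4 - 44*(-4) = -4 + 176 = 172)
V + (-1416 - 1*(-2376)) = 172 + (-1416 - 1*(-2376)) = 172 + (-1416 + 2376) = 172 + 960 = 1132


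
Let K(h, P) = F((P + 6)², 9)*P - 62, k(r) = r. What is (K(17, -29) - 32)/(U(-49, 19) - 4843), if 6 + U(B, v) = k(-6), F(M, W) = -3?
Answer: 7/4855 ≈ 0.0014418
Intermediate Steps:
K(h, P) = -62 - 3*P (K(h, P) = -3*P - 62 = -62 - 3*P)
U(B, v) = -12 (U(B, v) = -6 - 6 = -12)
(K(17, -29) - 32)/(U(-49, 19) - 4843) = ((-62 - 3*(-29)) - 32)/(-12 - 4843) = ((-62 + 87) - 32)/(-4855) = (25 - 32)*(-1/4855) = -7*(-1/4855) = 7/4855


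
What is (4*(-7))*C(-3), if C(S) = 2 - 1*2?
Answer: 0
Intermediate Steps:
C(S) = 0 (C(S) = 2 - 2 = 0)
(4*(-7))*C(-3) = (4*(-7))*0 = -28*0 = 0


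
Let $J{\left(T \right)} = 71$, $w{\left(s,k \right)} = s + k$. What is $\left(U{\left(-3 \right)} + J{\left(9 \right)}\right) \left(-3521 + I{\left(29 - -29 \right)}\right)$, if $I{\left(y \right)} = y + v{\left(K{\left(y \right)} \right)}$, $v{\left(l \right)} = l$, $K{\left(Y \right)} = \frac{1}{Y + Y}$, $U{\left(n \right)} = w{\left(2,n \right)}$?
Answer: $- \frac{14059745}{58} \approx -2.4241 \cdot 10^{5}$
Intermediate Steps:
$w{\left(s,k \right)} = k + s$
$U{\left(n \right)} = 2 + n$ ($U{\left(n \right)} = n + 2 = 2 + n$)
$K{\left(Y \right)} = \frac{1}{2 Y}$
$I{\left(y \right)} = y + \frac{1}{2 y}$
$\left(U{\left(-3 \right)} + J{\left(9 \right)}\right) \left(-3521 + I{\left(29 - -29 \right)}\right) = \left(\left(2 - 3\right) + 71\right) \left(-3521 + \left(\left(29 - -29\right) + \frac{1}{2 \left(29 - -29\right)}\right)\right) = \left(-1 + 71\right) \left(-3521 + \left(\left(29 + 29\right) + \frac{1}{2 \left(29 + 29\right)}\right)\right) = 70 \left(-3521 + \left(58 + \frac{1}{2 \cdot 58}\right)\right) = 70 \left(-3521 + \left(58 + \frac{1}{2} \cdot \frac{1}{58}\right)\right) = 70 \left(-3521 + \left(58 + \frac{1}{116}\right)\right) = 70 \left(-3521 + \frac{6729}{116}\right) = 70 \left(- \frac{401707}{116}\right) = - \frac{14059745}{58}$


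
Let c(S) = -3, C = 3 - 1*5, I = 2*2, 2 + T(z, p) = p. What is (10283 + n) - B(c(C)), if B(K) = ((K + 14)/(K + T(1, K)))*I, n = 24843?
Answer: 70263/2 ≈ 35132.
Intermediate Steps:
T(z, p) = -2 + p
I = 4
C = -2 (C = 3 - 5 = -2)
B(K) = 4*(14 + K)/(-2 + 2*K) (B(K) = ((K + 14)/(K + (-2 + K)))*4 = ((14 + K)/(-2 + 2*K))*4 = 4*(14 + K)/(-2 + 2*K))
(10283 + n) - B(c(C)) = (10283 + 24843) - 2*(14 - 3)/(-1 - 3) = 35126 - 2*11/(-4) = 35126 - 2*(-1)*11/4 = 35126 - 1*(-11/2) = 35126 + 11/2 = 70263/2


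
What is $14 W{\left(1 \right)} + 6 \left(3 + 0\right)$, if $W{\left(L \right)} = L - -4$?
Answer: $88$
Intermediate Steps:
$W{\left(L \right)} = 4 + L$ ($W{\left(L \right)} = L + 4 = 4 + L$)
$14 W{\left(1 \right)} + 6 \left(3 + 0\right) = 14 \left(4 + 1\right) + 6 \left(3 + 0\right) = 14 \cdot 5 + 6 \cdot 3 = 70 + 18 = 88$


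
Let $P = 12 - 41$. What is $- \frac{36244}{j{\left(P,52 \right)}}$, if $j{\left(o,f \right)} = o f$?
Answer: $\frac{697}{29} \approx 24.034$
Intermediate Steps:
$P = -29$
$j{\left(o,f \right)} = f o$
$- \frac{36244}{j{\left(P,52 \right)}} = - \frac{36244}{52 \left(-29\right)} = - \frac{36244}{-1508} = \left(-36244\right) \left(- \frac{1}{1508}\right) = \frac{697}{29}$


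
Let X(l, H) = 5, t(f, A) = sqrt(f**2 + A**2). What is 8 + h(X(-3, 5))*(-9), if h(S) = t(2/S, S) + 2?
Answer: -10 - 9*sqrt(629)/5 ≈ -55.144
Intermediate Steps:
t(f, A) = sqrt(A**2 + f**2)
h(S) = 2 + sqrt(S**2 + 4/S**2) (h(S) = sqrt(S**2 + (2/S)**2) + 2 = sqrt(S**2 + 4/S**2) + 2 = 2 + sqrt(S**2 + 4/S**2))
8 + h(X(-3, 5))*(-9) = 8 + (2 + sqrt((4 + 5**4)/5**2))*(-9) = 8 + (2 + sqrt((4 + 625)/25))*(-9) = 8 + (2 + sqrt((1/25)*629))*(-9) = 8 + (2 + sqrt(629/25))*(-9) = 8 + (2 + sqrt(629)/5)*(-9) = 8 + (-18 - 9*sqrt(629)/5) = -10 - 9*sqrt(629)/5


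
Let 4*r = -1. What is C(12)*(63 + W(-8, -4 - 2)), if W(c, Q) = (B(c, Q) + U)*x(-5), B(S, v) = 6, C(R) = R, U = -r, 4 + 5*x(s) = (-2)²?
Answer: 756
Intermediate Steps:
r = -¼ (r = (¼)*(-1) = -¼ ≈ -0.25000)
x(s) = 0 (x(s) = -⅘ + (⅕)*(-2)² = -⅘ + (⅕)*4 = -⅘ + ⅘ = 0)
U = ¼ (U = -1*(-¼) = ¼ ≈ 0.25000)
W(c, Q) = 0 (W(c, Q) = (6 + ¼)*0 = (25/4)*0 = 0)
C(12)*(63 + W(-8, -4 - 2)) = 12*(63 + 0) = 12*63 = 756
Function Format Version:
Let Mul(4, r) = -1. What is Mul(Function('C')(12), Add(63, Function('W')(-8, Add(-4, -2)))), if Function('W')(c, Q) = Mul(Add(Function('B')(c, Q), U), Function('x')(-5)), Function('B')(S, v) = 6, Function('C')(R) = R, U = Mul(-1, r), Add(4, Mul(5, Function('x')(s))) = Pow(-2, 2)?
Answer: 756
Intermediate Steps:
r = Rational(-1, 4) (r = Mul(Rational(1, 4), -1) = Rational(-1, 4) ≈ -0.25000)
Function('x')(s) = 0 (Function('x')(s) = Add(Rational(-4, 5), Mul(Rational(1, 5), Pow(-2, 2))) = Add(Rational(-4, 5), Mul(Rational(1, 5), 4)) = Add(Rational(-4, 5), Rational(4, 5)) = 0)
U = Rational(1, 4) (U = Mul(-1, Rational(-1, 4)) = Rational(1, 4) ≈ 0.25000)
Function('W')(c, Q) = 0 (Function('W')(c, Q) = Mul(Add(6, Rational(1, 4)), 0) = Mul(Rational(25, 4), 0) = 0)
Mul(Function('C')(12), Add(63, Function('W')(-8, Add(-4, -2)))) = Mul(12, Add(63, 0)) = Mul(12, 63) = 756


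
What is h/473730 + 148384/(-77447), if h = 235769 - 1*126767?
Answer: -10308679071/6114827885 ≈ -1.6859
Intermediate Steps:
h = 109002 (h = 235769 - 126767 = 109002)
h/473730 + 148384/(-77447) = 109002/473730 + 148384/(-77447) = 109002*(1/473730) + 148384*(-1/77447) = 18167/78955 - 148384/77447 = -10308679071/6114827885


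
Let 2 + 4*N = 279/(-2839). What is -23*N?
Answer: 137011/11356 ≈ 12.065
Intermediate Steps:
N = -5957/11356 (N = -½ + (279/(-2839))/4 = -½ + (279*(-1/2839))/4 = -½ + (¼)*(-279/2839) = -½ - 279/11356 = -5957/11356 ≈ -0.52457)
-23*N = -23*(-5957/11356) = 137011/11356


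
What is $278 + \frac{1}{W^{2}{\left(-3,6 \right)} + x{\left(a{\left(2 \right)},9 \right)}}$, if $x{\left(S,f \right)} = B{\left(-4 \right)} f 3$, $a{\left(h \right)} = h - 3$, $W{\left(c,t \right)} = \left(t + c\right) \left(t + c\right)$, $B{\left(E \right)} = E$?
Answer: $\frac{7505}{27} \approx 277.96$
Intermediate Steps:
$W{\left(c,t \right)} = \left(c + t\right)^{2}$ ($W{\left(c,t \right)} = \left(c + t\right) \left(c + t\right) = \left(c + t\right)^{2}$)
$a{\left(h \right)} = -3 + h$
$x{\left(S,f \right)} = - 12 f$ ($x{\left(S,f \right)} = - 4 f 3 = - 12 f$)
$278 + \frac{1}{W^{2}{\left(-3,6 \right)} + x{\left(a{\left(2 \right)},9 \right)}} = 278 + \frac{1}{\left(\left(-3 + 6\right)^{2}\right)^{2} - 108} = 278 + \frac{1}{\left(3^{2}\right)^{2} - 108} = 278 + \frac{1}{9^{2} - 108} = 278 + \frac{1}{81 - 108} = 278 + \frac{1}{-27} = 278 - \frac{1}{27} = \frac{7505}{27}$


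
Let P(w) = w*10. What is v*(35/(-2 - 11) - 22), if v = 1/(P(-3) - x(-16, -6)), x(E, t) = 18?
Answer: 107/208 ≈ 0.51442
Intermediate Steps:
P(w) = 10*w
v = -1/48 (v = 1/(10*(-3) - 1*18) = 1/(-30 - 18) = 1/(-48) = -1/48 ≈ -0.020833)
v*(35/(-2 - 11) - 22) = -(35/(-2 - 11) - 22)/48 = -(35/(-13) - 22)/48 = -(35*(-1/13) - 22)/48 = -(-35/13 - 22)/48 = -1/48*(-321/13) = 107/208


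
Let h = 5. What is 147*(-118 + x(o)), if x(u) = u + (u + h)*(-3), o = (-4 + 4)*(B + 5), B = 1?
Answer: -19551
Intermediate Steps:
o = 0 (o = (-4 + 4)*(1 + 5) = 0*6 = 0)
x(u) = -15 - 2*u (x(u) = u + (u + 5)*(-3) = u + (5 + u)*(-3) = u + (-15 - 3*u) = -15 - 2*u)
147*(-118 + x(o)) = 147*(-118 + (-15 - 2*0)) = 147*(-118 + (-15 + 0)) = 147*(-118 - 15) = 147*(-133) = -19551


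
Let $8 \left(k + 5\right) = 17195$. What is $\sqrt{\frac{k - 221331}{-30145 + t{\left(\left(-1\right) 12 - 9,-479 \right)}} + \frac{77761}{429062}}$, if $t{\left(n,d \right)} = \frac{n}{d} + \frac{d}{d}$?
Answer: $\frac{\sqrt{1144135167210271087435366170}}{12390413820420} \approx 2.7299$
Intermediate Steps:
$k = \frac{17155}{8}$ ($k = -5 + \frac{1}{8} \cdot 17195 = -5 + \frac{17195}{8} = \frac{17155}{8} \approx 2144.4$)
$t{\left(n,d \right)} = 1 + \frac{n}{d}$ ($t{\left(n,d \right)} = \frac{n}{d} + 1 = 1 + \frac{n}{d}$)
$\sqrt{\frac{k - 221331}{-30145 + t{\left(\left(-1\right) 12 - 9,-479 \right)}} + \frac{77761}{429062}} = \sqrt{\frac{\frac{17155}{8} - 221331}{-30145 + \frac{-479 - 21}{-479}} + \frac{77761}{429062}} = \sqrt{- \frac{1753493}{8 \left(-30145 - \frac{-479 - 21}{479}\right)} + 77761 \cdot \frac{1}{429062}} = \sqrt{- \frac{1753493}{8 \left(-30145 - \frac{-479 - 21}{479}\right)} + \frac{77761}{429062}} = \sqrt{- \frac{1753493}{8 \left(-30145 - - \frac{500}{479}\right)} + \frac{77761}{429062}} = \sqrt{- \frac{1753493}{8 \left(-30145 + \frac{500}{479}\right)} + \frac{77761}{429062}} = \sqrt{- \frac{1753493}{8 \left(- \frac{14438955}{479}\right)} + \frac{77761}{429062}} = \sqrt{\left(- \frac{1753493}{8}\right) \left(- \frac{479}{14438955}\right) + \frac{77761}{429062}} = \sqrt{\frac{839923147}{115511640} + \frac{77761}{429062}} = \sqrt{\frac{184680702968077}{24780827640840}} = \frac{\sqrt{1144135167210271087435366170}}{12390413820420}$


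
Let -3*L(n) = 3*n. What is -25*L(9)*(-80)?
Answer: -18000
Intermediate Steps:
L(n) = -n
-25*L(9)*(-80) = -(-25)*9*(-80) = -25*(-9)*(-80) = 225*(-80) = -18000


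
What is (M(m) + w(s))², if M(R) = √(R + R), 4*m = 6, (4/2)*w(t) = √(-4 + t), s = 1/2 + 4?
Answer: 25/8 + √6/2 ≈ 4.3497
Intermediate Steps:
s = 9/2 (s = 1*(½) + 4 = ½ + 4 = 9/2 ≈ 4.5000)
w(t) = √(-4 + t)/2
m = 3/2 (m = (¼)*6 = 3/2 ≈ 1.5000)
M(R) = √2*√R (M(R) = √(2*R) = √2*√R)
(M(m) + w(s))² = (√2*√(3/2) + √(-4 + 9/2)/2)² = (√2*(√6/2) + √(½)/2)² = (√3 + (√2/2)/2)² = (√3 + √2/4)²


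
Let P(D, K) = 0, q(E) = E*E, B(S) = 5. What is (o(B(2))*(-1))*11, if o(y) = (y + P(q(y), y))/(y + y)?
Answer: -11/2 ≈ -5.5000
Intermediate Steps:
q(E) = E²
o(y) = ½ (o(y) = (y + 0)/(y + y) = y/((2*y)) = y*(1/(2*y)) = ½)
(o(B(2))*(-1))*11 = ((½)*(-1))*11 = -½*11 = -11/2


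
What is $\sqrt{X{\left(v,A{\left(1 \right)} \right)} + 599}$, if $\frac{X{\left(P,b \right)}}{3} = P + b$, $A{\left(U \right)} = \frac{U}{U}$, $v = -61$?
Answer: $\sqrt{419} \approx 20.469$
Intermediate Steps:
$A{\left(U \right)} = 1$
$X{\left(P,b \right)} = 3 P + 3 b$ ($X{\left(P,b \right)} = 3 \left(P + b\right) = 3 P + 3 b$)
$\sqrt{X{\left(v,A{\left(1 \right)} \right)} + 599} = \sqrt{\left(3 \left(-61\right) + 3 \cdot 1\right) + 599} = \sqrt{\left(-183 + 3\right) + 599} = \sqrt{-180 + 599} = \sqrt{419}$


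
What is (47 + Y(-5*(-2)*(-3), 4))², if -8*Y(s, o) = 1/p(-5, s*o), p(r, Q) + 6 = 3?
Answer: 1274641/576 ≈ 2212.9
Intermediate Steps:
p(r, Q) = -3 (p(r, Q) = -6 + 3 = -3)
Y(s, o) = 1/24 (Y(s, o) = -⅛/(-3) = -⅛*(-⅓) = 1/24)
(47 + Y(-5*(-2)*(-3), 4))² = (47 + 1/24)² = (1129/24)² = 1274641/576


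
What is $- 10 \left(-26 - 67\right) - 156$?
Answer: $774$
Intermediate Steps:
$- 10 \left(-26 - 67\right) - 156 = \left(-10\right) \left(-93\right) - 156 = 930 - 156 = 774$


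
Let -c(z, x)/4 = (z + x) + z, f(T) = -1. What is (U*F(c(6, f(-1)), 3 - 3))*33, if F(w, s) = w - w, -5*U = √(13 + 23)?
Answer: 0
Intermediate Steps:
c(z, x) = -8*z - 4*x (c(z, x) = -4*((z + x) + z) = -4*((x + z) + z) = -4*(x + 2*z) = -8*z - 4*x)
U = -6/5 (U = -√(13 + 23)/5 = -√36/5 = -⅕*6 = -6/5 ≈ -1.2000)
F(w, s) = 0
(U*F(c(6, f(-1)), 3 - 3))*33 = -6/5*0*33 = 0*33 = 0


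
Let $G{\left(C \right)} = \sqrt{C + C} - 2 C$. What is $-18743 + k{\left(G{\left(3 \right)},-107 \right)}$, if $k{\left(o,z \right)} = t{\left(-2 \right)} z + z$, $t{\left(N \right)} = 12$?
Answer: $-20134$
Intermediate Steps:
$G{\left(C \right)} = - 2 C + \sqrt{2} \sqrt{C}$ ($G{\left(C \right)} = \sqrt{2 C} - 2 C = \sqrt{2} \sqrt{C} - 2 C = - 2 C + \sqrt{2} \sqrt{C}$)
$k{\left(o,z \right)} = 13 z$ ($k{\left(o,z \right)} = 12 z + z = 13 z$)
$-18743 + k{\left(G{\left(3 \right)},-107 \right)} = -18743 + 13 \left(-107\right) = -18743 - 1391 = -20134$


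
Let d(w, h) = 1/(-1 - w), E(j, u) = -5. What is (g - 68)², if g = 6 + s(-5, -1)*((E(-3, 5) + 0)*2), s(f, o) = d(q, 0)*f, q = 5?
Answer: 44521/9 ≈ 4946.8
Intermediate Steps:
s(f, o) = -f/6 (s(f, o) = (-1/(1 + 5))*f = (-1/6)*f = (-1*⅙)*f = -f/6)
g = -7/3 (g = 6 + (-⅙*(-5))*((-5 + 0)*2) = 6 + 5*(-5*2)/6 = 6 + (⅚)*(-10) = 6 - 25/3 = -7/3 ≈ -2.3333)
(g - 68)² = (-7/3 - 68)² = (-211/3)² = 44521/9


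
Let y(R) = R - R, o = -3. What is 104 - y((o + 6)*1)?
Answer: 104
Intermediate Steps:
y(R) = 0
104 - y((o + 6)*1) = 104 - 1*0 = 104 + 0 = 104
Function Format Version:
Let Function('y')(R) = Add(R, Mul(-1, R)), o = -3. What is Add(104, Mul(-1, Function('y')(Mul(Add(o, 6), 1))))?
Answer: 104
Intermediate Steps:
Function('y')(R) = 0
Add(104, Mul(-1, Function('y')(Mul(Add(o, 6), 1)))) = Add(104, Mul(-1, 0)) = Add(104, 0) = 104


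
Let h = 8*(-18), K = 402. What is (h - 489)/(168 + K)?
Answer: -211/190 ≈ -1.1105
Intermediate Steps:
h = -144
(h - 489)/(168 + K) = (-144 - 489)/(168 + 402) = -633/570 = -633*1/570 = -211/190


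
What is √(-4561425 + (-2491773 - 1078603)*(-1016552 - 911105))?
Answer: √6882455727607 ≈ 2.6234e+6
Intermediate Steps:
√(-4561425 + (-2491773 - 1078603)*(-1016552 - 911105)) = √(-4561425 - 3570376*(-1927657)) = √(-4561425 + 6882460289032) = √6882455727607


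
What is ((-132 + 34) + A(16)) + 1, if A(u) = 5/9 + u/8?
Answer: -850/9 ≈ -94.444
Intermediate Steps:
A(u) = 5/9 + u/8 (A(u) = 5*(⅑) + u*(⅛) = 5/9 + u/8)
((-132 + 34) + A(16)) + 1 = ((-132 + 34) + (5/9 + (⅛)*16)) + 1 = (-98 + (5/9 + 2)) + 1 = (-98 + 23/9) + 1 = -859/9 + 1 = -850/9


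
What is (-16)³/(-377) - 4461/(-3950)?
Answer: 17860997/1489150 ≈ 11.994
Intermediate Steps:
(-16)³/(-377) - 4461/(-3950) = -4096*(-1/377) - 4461*(-1/3950) = 4096/377 + 4461/3950 = 17860997/1489150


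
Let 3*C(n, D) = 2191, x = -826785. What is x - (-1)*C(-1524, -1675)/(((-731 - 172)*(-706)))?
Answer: -225895850957/273222 ≈ -8.2679e+5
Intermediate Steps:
C(n, D) = 2191/3 (C(n, D) = (⅓)*2191 = 2191/3)
x - (-1)*C(-1524, -1675)/(((-731 - 172)*(-706))) = -826785 - (-1)*2191/(3*(((-731 - 172)*(-706)))) = -826785 - (-1)*2191/(3*((-903*(-706)))) = -826785 - (-1)*(2191/3)/637518 = -826785 - (-1)*(2191/3)*(1/637518) = -826785 - (-1)*313/273222 = -826785 - 1*(-313/273222) = -826785 + 313/273222 = -225895850957/273222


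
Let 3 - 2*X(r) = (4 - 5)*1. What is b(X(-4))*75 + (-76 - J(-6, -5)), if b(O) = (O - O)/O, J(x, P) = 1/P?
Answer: -379/5 ≈ -75.800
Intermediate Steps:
X(r) = 2 (X(r) = 3/2 - (4 - 5)/2 = 3/2 - (-1)/2 = 3/2 - ½*(-1) = 3/2 + ½ = 2)
b(O) = 0 (b(O) = 0/O = 0)
b(X(-4))*75 + (-76 - J(-6, -5)) = 0*75 + (-76 - 1/(-5)) = 0 + (-76 - 1*(-⅕)) = 0 + (-76 + ⅕) = 0 - 379/5 = -379/5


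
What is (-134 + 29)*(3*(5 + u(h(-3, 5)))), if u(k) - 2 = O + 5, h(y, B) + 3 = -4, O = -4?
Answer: -2520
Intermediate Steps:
h(y, B) = -7 (h(y, B) = -3 - 4 = -7)
u(k) = 3 (u(k) = 2 + (-4 + 5) = 2 + 1 = 3)
(-134 + 29)*(3*(5 + u(h(-3, 5)))) = (-134 + 29)*(3*(5 + 3)) = -315*8 = -105*24 = -2520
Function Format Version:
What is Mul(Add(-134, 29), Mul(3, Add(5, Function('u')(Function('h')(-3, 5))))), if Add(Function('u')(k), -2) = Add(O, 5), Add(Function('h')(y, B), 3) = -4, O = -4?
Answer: -2520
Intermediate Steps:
Function('h')(y, B) = -7 (Function('h')(y, B) = Add(-3, -4) = -7)
Function('u')(k) = 3 (Function('u')(k) = Add(2, Add(-4, 5)) = Add(2, 1) = 3)
Mul(Add(-134, 29), Mul(3, Add(5, Function('u')(Function('h')(-3, 5))))) = Mul(Add(-134, 29), Mul(3, Add(5, 3))) = Mul(-105, Mul(3, 8)) = Mul(-105, 24) = -2520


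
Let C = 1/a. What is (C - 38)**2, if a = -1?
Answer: 1521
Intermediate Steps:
C = -1 (C = 1/(-1) = -1)
(C - 38)**2 = (-1 - 38)**2 = (-39)**2 = 1521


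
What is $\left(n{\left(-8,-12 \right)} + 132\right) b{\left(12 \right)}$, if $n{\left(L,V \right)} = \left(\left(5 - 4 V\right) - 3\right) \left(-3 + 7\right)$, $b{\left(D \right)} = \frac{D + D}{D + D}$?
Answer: $332$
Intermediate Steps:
$b{\left(D \right)} = 1$ ($b{\left(D \right)} = \frac{2 D}{2 D} = 2 D \frac{1}{2 D} = 1$)
$n{\left(L,V \right)} = 8 - 16 V$ ($n{\left(L,V \right)} = \left(2 - 4 V\right) 4 = 8 - 16 V$)
$\left(n{\left(-8,-12 \right)} + 132\right) b{\left(12 \right)} = \left(\left(8 - -192\right) + 132\right) 1 = \left(\left(8 + 192\right) + 132\right) 1 = \left(200 + 132\right) 1 = 332 \cdot 1 = 332$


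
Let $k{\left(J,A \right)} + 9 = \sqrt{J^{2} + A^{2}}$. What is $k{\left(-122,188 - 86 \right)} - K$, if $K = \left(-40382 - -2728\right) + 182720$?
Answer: $-145075 + 2 \sqrt{6322} \approx -1.4492 \cdot 10^{5}$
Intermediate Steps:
$K = 145066$ ($K = \left(-40382 + 2728\right) + 182720 = -37654 + 182720 = 145066$)
$k{\left(J,A \right)} = -9 + \sqrt{A^{2} + J^{2}}$ ($k{\left(J,A \right)} = -9 + \sqrt{J^{2} + A^{2}} = -9 + \sqrt{A^{2} + J^{2}}$)
$k{\left(-122,188 - 86 \right)} - K = \left(-9 + \sqrt{\left(188 - 86\right)^{2} + \left(-122\right)^{2}}\right) - 145066 = \left(-9 + \sqrt{\left(188 - 86\right)^{2} + 14884}\right) - 145066 = \left(-9 + \sqrt{102^{2} + 14884}\right) - 145066 = \left(-9 + \sqrt{10404 + 14884}\right) - 145066 = \left(-9 + \sqrt{25288}\right) - 145066 = \left(-9 + 2 \sqrt{6322}\right) - 145066 = -145075 + 2 \sqrt{6322}$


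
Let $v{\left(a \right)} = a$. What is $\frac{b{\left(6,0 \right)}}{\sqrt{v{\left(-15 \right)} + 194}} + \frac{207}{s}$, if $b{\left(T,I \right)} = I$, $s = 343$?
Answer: $\frac{207}{343} \approx 0.6035$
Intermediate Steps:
$\frac{b{\left(6,0 \right)}}{\sqrt{v{\left(-15 \right)} + 194}} + \frac{207}{s} = \frac{0}{\sqrt{-15 + 194}} + \frac{207}{343} = \frac{0}{\sqrt{179}} + 207 \cdot \frac{1}{343} = 0 \frac{\sqrt{179}}{179} + \frac{207}{343} = 0 + \frac{207}{343} = \frac{207}{343}$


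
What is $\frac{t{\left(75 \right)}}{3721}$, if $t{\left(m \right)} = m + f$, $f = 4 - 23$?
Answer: $\frac{56}{3721} \approx 0.01505$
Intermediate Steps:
$f = -19$ ($f = 4 - 23 = -19$)
$t{\left(m \right)} = -19 + m$ ($t{\left(m \right)} = m - 19 = -19 + m$)
$\frac{t{\left(75 \right)}}{3721} = \frac{-19 + 75}{3721} = 56 \cdot \frac{1}{3721} = \frac{56}{3721}$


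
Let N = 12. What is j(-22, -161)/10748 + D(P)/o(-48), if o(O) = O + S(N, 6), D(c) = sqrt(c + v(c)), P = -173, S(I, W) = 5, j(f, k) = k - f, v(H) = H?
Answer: -139/10748 - I*sqrt(346)/43 ≈ -0.012933 - 0.43258*I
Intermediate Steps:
D(c) = sqrt(2)*sqrt(c) (D(c) = sqrt(c + c) = sqrt(2*c) = sqrt(2)*sqrt(c))
o(O) = 5 + O (o(O) = O + 5 = 5 + O)
j(-22, -161)/10748 + D(P)/o(-48) = (-161 - 1*(-22))/10748 + (sqrt(2)*sqrt(-173))/(5 - 48) = (-161 + 22)*(1/10748) + (sqrt(2)*(I*sqrt(173)))/(-43) = -139*1/10748 + (I*sqrt(346))*(-1/43) = -139/10748 - I*sqrt(346)/43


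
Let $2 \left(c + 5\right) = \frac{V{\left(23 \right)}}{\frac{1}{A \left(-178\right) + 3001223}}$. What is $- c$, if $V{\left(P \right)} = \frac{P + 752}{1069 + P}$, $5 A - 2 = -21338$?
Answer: $- \frac{2914597145}{2184} \approx -1.3345 \cdot 10^{6}$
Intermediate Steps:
$A = - \frac{21336}{5}$ ($A = \frac{2}{5} + \frac{1}{5} \left(-21338\right) = \frac{2}{5} - \frac{21338}{5} = - \frac{21336}{5} \approx -4267.2$)
$V{\left(P \right)} = \frac{752 + P}{1069 + P}$
$c = \frac{2914597145}{2184}$ ($c = -5 + \frac{\frac{752 + 23}{1069 + 23} \frac{1}{\frac{1}{\left(- \frac{21336}{5}\right) \left(-178\right) + 3001223}}}{2} = -5 + \frac{\frac{1}{1092} \cdot 775 \frac{1}{\frac{1}{\frac{3797808}{5} + 3001223}}}{2} = -5 + \frac{\frac{1}{1092} \cdot 775 \frac{1}{\frac{1}{\frac{18803923}{5}}}}{2} = -5 + \frac{\frac{775}{1092} \frac{1}{\frac{5}{18803923}}}{2} = -5 + \frac{\frac{775}{1092} \cdot \frac{18803923}{5}}{2} = -5 + \frac{1}{2} \cdot \frac{2914608065}{1092} = -5 + \frac{2914608065}{2184} = \frac{2914597145}{2184} \approx 1.3345 \cdot 10^{6}$)
$- c = \left(-1\right) \frac{2914597145}{2184} = - \frac{2914597145}{2184}$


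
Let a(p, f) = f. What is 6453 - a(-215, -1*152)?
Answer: 6605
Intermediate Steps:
6453 - a(-215, -1*152) = 6453 - (-1)*152 = 6453 - 1*(-152) = 6453 + 152 = 6605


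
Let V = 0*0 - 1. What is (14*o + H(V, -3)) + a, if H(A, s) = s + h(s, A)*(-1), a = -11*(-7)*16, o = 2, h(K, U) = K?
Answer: 1260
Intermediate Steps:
V = -1 (V = 0 - 1 = -1)
a = 1232 (a = 77*16 = 1232)
H(A, s) = 0 (H(A, s) = s + s*(-1) = s - s = 0)
(14*o + H(V, -3)) + a = (14*2 + 0) + 1232 = (28 + 0) + 1232 = 28 + 1232 = 1260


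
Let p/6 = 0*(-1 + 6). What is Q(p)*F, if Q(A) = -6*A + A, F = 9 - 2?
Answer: 0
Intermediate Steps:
F = 7
p = 0 (p = 6*(0*(-1 + 6)) = 6*(0*5) = 6*0 = 0)
Q(A) = -5*A
Q(p)*F = -5*0*7 = 0*7 = 0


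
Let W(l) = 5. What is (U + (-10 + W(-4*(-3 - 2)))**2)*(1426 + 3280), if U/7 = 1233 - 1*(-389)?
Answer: 53549574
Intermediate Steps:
U = 11354 (U = 7*(1233 - 1*(-389)) = 7*(1233 + 389) = 7*1622 = 11354)
(U + (-10 + W(-4*(-3 - 2)))**2)*(1426 + 3280) = (11354 + (-10 + 5)**2)*(1426 + 3280) = (11354 + (-5)**2)*4706 = (11354 + 25)*4706 = 11379*4706 = 53549574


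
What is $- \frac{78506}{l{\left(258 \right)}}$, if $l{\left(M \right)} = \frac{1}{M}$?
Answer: $-20254548$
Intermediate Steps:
$- \frac{78506}{l{\left(258 \right)}} = - \frac{78506}{\frac{1}{258}} = - 78506 \frac{1}{\frac{1}{258}} = \left(-78506\right) 258 = -20254548$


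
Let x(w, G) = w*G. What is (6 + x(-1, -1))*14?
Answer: 98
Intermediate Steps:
x(w, G) = G*w
(6 + x(-1, -1))*14 = (6 - 1*(-1))*14 = (6 + 1)*14 = 7*14 = 98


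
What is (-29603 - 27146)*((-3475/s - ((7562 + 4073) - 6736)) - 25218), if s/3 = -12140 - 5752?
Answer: 13105424494019/7668 ≈ 1.7091e+9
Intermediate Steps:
s = -53676 (s = 3*(-12140 - 5752) = 3*(-17892) = -53676)
(-29603 - 27146)*((-3475/s - ((7562 + 4073) - 6736)) - 25218) = (-29603 - 27146)*((-3475/(-53676) - ((7562 + 4073) - 6736)) - 25218) = -56749*((-3475*(-1/53676) - (11635 - 6736)) - 25218) = -56749*((3475/53676 - 1*4899) - 25218) = -56749*((3475/53676 - 4899) - 25218) = -56749*(-262955249/53676 - 25218) = -56749*(-1616556617/53676) = 13105424494019/7668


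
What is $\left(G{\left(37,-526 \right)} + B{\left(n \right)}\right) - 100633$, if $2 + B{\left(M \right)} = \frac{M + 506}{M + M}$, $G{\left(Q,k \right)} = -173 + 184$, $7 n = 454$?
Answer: $- \frac{22840649}{227} \approx -1.0062 \cdot 10^{5}$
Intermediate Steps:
$n = \frac{454}{7}$ ($n = \frac{1}{7} \cdot 454 = \frac{454}{7} \approx 64.857$)
$G{\left(Q,k \right)} = 11$
$B{\left(M \right)} = -2 + \frac{506 + M}{2 M}$ ($B{\left(M \right)} = -2 + \frac{M + 506}{M + M} = -2 + \frac{506 + M}{2 M}$)
$\left(G{\left(37,-526 \right)} + B{\left(n \right)}\right) - 100633 = \left(11 - \left(\frac{3}{2} - \frac{253}{\frac{454}{7}}\right)\right) - 100633 = \left(11 + \left(- \frac{3}{2} + 253 \cdot \frac{7}{454}\right)\right) - 100633 = \left(11 + \left(- \frac{3}{2} + \frac{1771}{454}\right)\right) - 100633 = \left(11 + \frac{545}{227}\right) - 100633 = \frac{3042}{227} - 100633 = - \frac{22840649}{227}$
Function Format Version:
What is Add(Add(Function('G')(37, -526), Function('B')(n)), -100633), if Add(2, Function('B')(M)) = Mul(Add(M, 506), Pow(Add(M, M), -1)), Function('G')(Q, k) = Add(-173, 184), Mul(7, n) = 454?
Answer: Rational(-22840649, 227) ≈ -1.0062e+5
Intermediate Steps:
n = Rational(454, 7) (n = Mul(Rational(1, 7), 454) = Rational(454, 7) ≈ 64.857)
Function('G')(Q, k) = 11
Function('B')(M) = Add(-2, Mul(Rational(1, 2), Pow(M, -1), Add(506, M))) (Function('B')(M) = Add(-2, Mul(Add(M, 506), Pow(Add(M, M), -1))) = Add(-2, Mul(Add(506, M), Pow(Mul(2, M), -1))) = Add(-2, Mul(Add(506, M), Mul(Rational(1, 2), Pow(M, -1)))) = Add(-2, Mul(Rational(1, 2), Pow(M, -1), Add(506, M))))
Add(Add(Function('G')(37, -526), Function('B')(n)), -100633) = Add(Add(11, Add(Rational(-3, 2), Mul(253, Pow(Rational(454, 7), -1)))), -100633) = Add(Add(11, Add(Rational(-3, 2), Mul(253, Rational(7, 454)))), -100633) = Add(Add(11, Add(Rational(-3, 2), Rational(1771, 454))), -100633) = Add(Add(11, Rational(545, 227)), -100633) = Add(Rational(3042, 227), -100633) = Rational(-22840649, 227)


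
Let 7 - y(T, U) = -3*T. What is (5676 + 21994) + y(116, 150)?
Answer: 28025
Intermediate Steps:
y(T, U) = 7 + 3*T (y(T, U) = 7 - (-3)*T = 7 + 3*T)
(5676 + 21994) + y(116, 150) = (5676 + 21994) + (7 + 3*116) = 27670 + (7 + 348) = 27670 + 355 = 28025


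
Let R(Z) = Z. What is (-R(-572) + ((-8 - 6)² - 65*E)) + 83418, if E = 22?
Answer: 82756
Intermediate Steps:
(-R(-572) + ((-8 - 6)² - 65*E)) + 83418 = (-1*(-572) + ((-8 - 6)² - 65*22)) + 83418 = (572 + ((-14)² - 1430)) + 83418 = (572 + (196 - 1430)) + 83418 = (572 - 1234) + 83418 = -662 + 83418 = 82756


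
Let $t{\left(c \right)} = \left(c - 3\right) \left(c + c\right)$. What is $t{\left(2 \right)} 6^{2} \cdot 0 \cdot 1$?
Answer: $0$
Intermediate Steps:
$t{\left(c \right)} = 2 c \left(-3 + c\right)$ ($t{\left(c \right)} = \left(-3 + c\right) 2 c = 2 c \left(-3 + c\right)$)
$t{\left(2 \right)} 6^{2} \cdot 0 \cdot 1 = 2 \cdot 2 \left(-3 + 2\right) 6^{2} \cdot 0 \cdot 1 = 2 \cdot 2 \left(-1\right) 36 \cdot 0 = \left(-4\right) 36 \cdot 0 = \left(-144\right) 0 = 0$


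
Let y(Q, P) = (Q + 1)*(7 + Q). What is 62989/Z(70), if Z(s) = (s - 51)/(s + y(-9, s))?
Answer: 5417054/19 ≈ 2.8511e+5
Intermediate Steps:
y(Q, P) = (1 + Q)*(7 + Q)
Z(s) = (-51 + s)/(16 + s) (Z(s) = (s - 51)/(s + (7 + (-9)**2 + 8*(-9))) = (-51 + s)/(s + (7 + 81 - 72)) = (-51 + s)/(s + 16) = (-51 + s)/(16 + s))
62989/Z(70) = 62989/(((-51 + 70)/(16 + 70))) = 62989/((19/86)) = 62989/(((1/86)*19)) = 62989/(19/86) = 62989*(86/19) = 5417054/19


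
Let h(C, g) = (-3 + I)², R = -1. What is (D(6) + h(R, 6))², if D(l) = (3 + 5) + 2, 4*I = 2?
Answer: 4225/16 ≈ 264.06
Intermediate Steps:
I = ½ (I = (¼)*2 = ½ ≈ 0.50000)
h(C, g) = 25/4 (h(C, g) = (-3 + ½)² = (-5/2)² = 25/4)
D(l) = 10 (D(l) = 8 + 2 = 10)
(D(6) + h(R, 6))² = (10 + 25/4)² = (65/4)² = 4225/16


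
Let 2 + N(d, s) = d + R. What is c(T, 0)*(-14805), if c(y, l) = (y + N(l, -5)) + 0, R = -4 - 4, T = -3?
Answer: 192465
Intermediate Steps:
R = -8
N(d, s) = -10 + d (N(d, s) = -2 + (d - 8) = -2 + (-8 + d) = -10 + d)
c(y, l) = -10 + l + y (c(y, l) = (y + (-10 + l)) + 0 = (-10 + l + y) + 0 = -10 + l + y)
c(T, 0)*(-14805) = (-10 + 0 - 3)*(-14805) = -13*(-14805) = 192465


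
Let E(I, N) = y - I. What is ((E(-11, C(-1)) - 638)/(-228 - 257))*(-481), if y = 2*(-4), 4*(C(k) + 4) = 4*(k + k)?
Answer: -61087/97 ≈ -629.76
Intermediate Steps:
C(k) = -4 + 2*k (C(k) = -4 + (4*(k + k))/4 = -4 + (4*(2*k))/4 = -4 + (8*k)/4 = -4 + 2*k)
y = -8
E(I, N) = -8 - I
((E(-11, C(-1)) - 638)/(-228 - 257))*(-481) = (((-8 - 1*(-11)) - 638)/(-228 - 257))*(-481) = (((-8 + 11) - 638)/(-485))*(-481) = ((3 - 638)*(-1/485))*(-481) = -635*(-1/485)*(-481) = (127/97)*(-481) = -61087/97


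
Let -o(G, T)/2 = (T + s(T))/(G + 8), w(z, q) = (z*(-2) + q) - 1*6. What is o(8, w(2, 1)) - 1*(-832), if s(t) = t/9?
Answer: 3333/4 ≈ 833.25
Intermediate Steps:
s(t) = t/9 (s(t) = t*(⅑) = t/9)
w(z, q) = -6 + q - 2*z (w(z, q) = (-2*z + q) - 6 = (q - 2*z) - 6 = -6 + q - 2*z)
o(G, T) = -20*T/(9*(8 + G)) (o(G, T) = -2*(T + T/9)/(G + 8) = -2*10*T/9/(8 + G) = -20*T/(9*(8 + G)))
o(8, w(2, 1)) - 1*(-832) = -20*(-6 + 1 - 2*2)/(72 + 9*8) - 1*(-832) = -20*(-6 + 1 - 4)/(72 + 72) + 832 = -20*(-9)/144 + 832 = -20*(-9)*1/144 + 832 = 5/4 + 832 = 3333/4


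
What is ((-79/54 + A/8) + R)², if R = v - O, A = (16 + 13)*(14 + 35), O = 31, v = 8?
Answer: 1094484889/46656 ≈ 23459.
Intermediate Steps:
A = 1421 (A = 29*49 = 1421)
R = -23 (R = 8 - 1*31 = 8 - 31 = -23)
((-79/54 + A/8) + R)² = ((-79/54 + 1421/8) - 23)² = (38051/216 - 23)² = (33083/216)² = 1094484889/46656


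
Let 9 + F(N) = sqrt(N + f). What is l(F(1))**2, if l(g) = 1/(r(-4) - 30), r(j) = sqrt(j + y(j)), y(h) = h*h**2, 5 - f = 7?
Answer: I/(8*(15*sqrt(17) + 104*I)) ≈ 0.00088792 + 0.00052803*I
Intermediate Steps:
f = -2 (f = 5 - 1*7 = 5 - 7 = -2)
y(h) = h**3
r(j) = sqrt(j + j**3)
F(N) = -9 + sqrt(-2 + N) (F(N) = -9 + sqrt(N - 2) = -9 + sqrt(-2 + N))
l(g) = 1/(-30 + 2*I*sqrt(17)) (l(g) = 1/(sqrt(-4 + (-4)**3) - 30) = 1/(sqrt(-4 - 64) - 30) = 1/(sqrt(-68) - 30) = 1/(2*I*sqrt(17) - 30) = 1/(-30 + 2*I*sqrt(17)))
l(F(1))**2 = (-15/484 - I*sqrt(17)/484)**2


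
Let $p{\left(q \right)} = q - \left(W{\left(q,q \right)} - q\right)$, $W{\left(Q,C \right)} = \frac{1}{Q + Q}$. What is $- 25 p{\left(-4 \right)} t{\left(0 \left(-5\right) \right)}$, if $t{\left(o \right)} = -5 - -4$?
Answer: $- \frac{1575}{8} \approx -196.88$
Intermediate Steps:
$W{\left(Q,C \right)} = \frac{1}{2 Q}$
$t{\left(o \right)} = -1$ ($t{\left(o \right)} = -5 + 4 = -1$)
$p{\left(q \right)} = 2 q - \frac{1}{2 q}$ ($p{\left(q \right)} = q - \left(\frac{1}{2 q} - q\right) = q + \left(q - \frac{1}{2 q}\right) = 2 q - \frac{1}{2 q}$)
$- 25 p{\left(-4 \right)} t{\left(0 \left(-5\right) \right)} = - 25 \left(2 \left(-4\right) - \frac{1}{2 \left(-4\right)}\right) \left(-1\right) = - 25 \left(-8 - - \frac{1}{8}\right) \left(-1\right) = - 25 \left(-8 + \frac{1}{8}\right) \left(-1\right) = \left(-25\right) \left(- \frac{63}{8}\right) \left(-1\right) = \frac{1575}{8} \left(-1\right) = - \frac{1575}{8}$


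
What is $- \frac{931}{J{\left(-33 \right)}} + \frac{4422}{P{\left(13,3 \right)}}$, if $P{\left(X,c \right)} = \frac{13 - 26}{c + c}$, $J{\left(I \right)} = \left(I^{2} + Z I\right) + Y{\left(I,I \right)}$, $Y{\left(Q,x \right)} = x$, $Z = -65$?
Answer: $- \frac{84941035}{41613} \approx -2041.2$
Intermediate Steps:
$J{\left(I \right)} = I^{2} - 64 I$ ($J{\left(I \right)} = \left(I^{2} - 65 I\right) + I = I^{2} - 64 I$)
$P{\left(X,c \right)} = - \frac{13}{2 c}$
$- \frac{931}{J{\left(-33 \right)}} + \frac{4422}{P{\left(13,3 \right)}} = - \frac{931}{\left(-33\right) \left(-64 - 33\right)} + \frac{4422}{\left(- \frac{13}{2}\right) \frac{1}{3}} = - \frac{931}{\left(-33\right) \left(-97\right)} + \frac{4422}{\left(- \frac{13}{2}\right) \frac{1}{3}} = - \frac{931}{3201} + \frac{4422}{- \frac{13}{6}} = \left(-931\right) \frac{1}{3201} + 4422 \left(- \frac{6}{13}\right) = - \frac{931}{3201} - \frac{26532}{13} = - \frac{84941035}{41613}$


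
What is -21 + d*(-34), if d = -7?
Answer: 217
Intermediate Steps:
-21 + d*(-34) = -21 - 7*(-34) = -21 + 238 = 217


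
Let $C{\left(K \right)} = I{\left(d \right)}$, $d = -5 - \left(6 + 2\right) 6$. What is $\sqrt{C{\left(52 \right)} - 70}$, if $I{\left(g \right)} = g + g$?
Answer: $4 i \sqrt{11} \approx 13.266 i$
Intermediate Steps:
$d = -53$ ($d = -5 - 8 \cdot 6 = -5 - 48 = -53$)
$I{\left(g \right)} = 2 g$
$C{\left(K \right)} = -106$ ($C{\left(K \right)} = 2 \left(-53\right) = -106$)
$\sqrt{C{\left(52 \right)} - 70} = \sqrt{-106 - 70} = \sqrt{-176} = 4 i \sqrt{11}$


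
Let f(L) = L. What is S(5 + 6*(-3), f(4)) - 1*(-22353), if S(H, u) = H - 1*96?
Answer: 22244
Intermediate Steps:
S(H, u) = -96 + H (S(H, u) = H - 96 = -96 + H)
S(5 + 6*(-3), f(4)) - 1*(-22353) = (-96 + (5 + 6*(-3))) - 1*(-22353) = (-96 + (5 - 18)) + 22353 = (-96 - 13) + 22353 = -109 + 22353 = 22244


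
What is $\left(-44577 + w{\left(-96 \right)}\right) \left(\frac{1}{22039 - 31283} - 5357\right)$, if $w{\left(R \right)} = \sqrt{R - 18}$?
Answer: $\frac{2207457898893}{9244} - \frac{49520109 i \sqrt{114}}{9244} \approx 2.388 \cdot 10^{8} - 57197.0 i$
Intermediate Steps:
$w{\left(R \right)} = \sqrt{-18 + R}$
$\left(-44577 + w{\left(-96 \right)}\right) \left(\frac{1}{22039 - 31283} - 5357\right) = \left(-44577 + \sqrt{-18 - 96}\right) \left(\frac{1}{22039 - 31283} - 5357\right) = \left(-44577 + \sqrt{-114}\right) \left(\frac{1}{-9244} - 5357\right) = \left(-44577 + i \sqrt{114}\right) \left(- \frac{1}{9244} - 5357\right) = \left(-44577 + i \sqrt{114}\right) \left(- \frac{49520109}{9244}\right) = \frac{2207457898893}{9244} - \frac{49520109 i \sqrt{114}}{9244}$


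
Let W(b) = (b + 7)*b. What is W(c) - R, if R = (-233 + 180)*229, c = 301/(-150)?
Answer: 272857051/22500 ≈ 12127.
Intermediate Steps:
c = -301/150 (c = 301*(-1/150) = -301/150 ≈ -2.0067)
R = -12137 (R = -53*229 = -12137)
W(b) = b*(7 + b) (W(b) = (7 + b)*b = b*(7 + b))
W(c) - R = -301*(7 - 301/150)/150 - 1*(-12137) = -301/150*749/150 + 12137 = -225449/22500 + 12137 = 272857051/22500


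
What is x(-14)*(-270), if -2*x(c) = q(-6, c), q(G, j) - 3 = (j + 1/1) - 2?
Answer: -1620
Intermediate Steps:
q(G, j) = 2 + j (q(G, j) = 3 + ((j + 1/1) - 2) = 3 + ((j + 1) - 2) = 3 + ((1 + j) - 2) = 3 + (-1 + j) = 2 + j)
x(c) = -1 - c/2 (x(c) = -(2 + c)/2 = -1 - c/2)
x(-14)*(-270) = (-1 - ½*(-14))*(-270) = (-1 + 7)*(-270) = 6*(-270) = -1620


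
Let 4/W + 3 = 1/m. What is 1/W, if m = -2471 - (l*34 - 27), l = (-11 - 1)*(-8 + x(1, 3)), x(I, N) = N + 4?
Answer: -8557/11408 ≈ -0.75009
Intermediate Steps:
x(I, N) = 4 + N
l = 12 (l = (-11 - 1)*(-8 + (4 + 3)) = -12*(-8 + 7) = -12*(-1) = 12)
m = -2852 (m = -2471 - (12*34 - 27) = -2471 - (408 - 27) = -2471 - 1*381 = -2471 - 381 = -2852)
W = -11408/8557 (W = 4/(-3 + 1/(-2852)) = 4/(-3 - 1/2852) = 4/(-8557/2852) = 4*(-2852/8557) = -11408/8557 ≈ -1.3332)
1/W = 1/(-11408/8557) = -8557/11408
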